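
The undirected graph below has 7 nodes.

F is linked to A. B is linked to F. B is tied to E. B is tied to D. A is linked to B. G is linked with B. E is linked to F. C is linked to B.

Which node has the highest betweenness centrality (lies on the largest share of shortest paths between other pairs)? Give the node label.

B

Unnormalized betweenness of each node: A:0, B:25/2, C:0, D:0, E:0, F:1/2, G:0.
B has the largest value, 25/2, making it the main broker — the node through which the most shortest paths run.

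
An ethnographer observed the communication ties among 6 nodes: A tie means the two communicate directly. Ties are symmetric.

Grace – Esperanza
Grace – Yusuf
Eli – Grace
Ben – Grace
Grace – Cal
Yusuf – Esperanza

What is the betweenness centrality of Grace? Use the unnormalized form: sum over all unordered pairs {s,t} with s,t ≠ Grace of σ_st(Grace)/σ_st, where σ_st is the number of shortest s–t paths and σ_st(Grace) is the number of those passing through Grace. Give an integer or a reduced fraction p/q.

9

Pairs whose geodesics pass through Grace — Cal–Yusuf: 1; Cal–Esperanza: 1; Cal–Eli: 1; Cal–Ben: 1; Yusuf–Eli: 1; Yusuf–Ben: 1; Esperanza–Eli: 1; Esperanza–Ben: 1; Eli–Ben: 1.
All other pairs contribute 0.
Summing the contributions gives betweenness(Grace) = 9.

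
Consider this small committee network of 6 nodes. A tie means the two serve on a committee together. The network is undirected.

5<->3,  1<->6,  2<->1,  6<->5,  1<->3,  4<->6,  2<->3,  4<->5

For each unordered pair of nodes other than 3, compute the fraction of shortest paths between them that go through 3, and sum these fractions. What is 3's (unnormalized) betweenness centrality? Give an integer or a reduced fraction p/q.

2

Pairs whose geodesics pass through 3 — 1–5: 1/2; 2–5: 1; 2–4: 1/2.
All other pairs contribute 0.
Summing the contributions gives betweenness(3) = 2.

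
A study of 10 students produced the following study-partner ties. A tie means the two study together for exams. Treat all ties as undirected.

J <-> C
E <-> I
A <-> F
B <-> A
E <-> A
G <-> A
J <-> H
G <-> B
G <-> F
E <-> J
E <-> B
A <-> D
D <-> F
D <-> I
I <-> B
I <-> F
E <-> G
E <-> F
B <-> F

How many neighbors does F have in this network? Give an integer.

6

F is directly tied to A, B, D, E, G, and I. That is 6 neighbors, so the degree of F is 6.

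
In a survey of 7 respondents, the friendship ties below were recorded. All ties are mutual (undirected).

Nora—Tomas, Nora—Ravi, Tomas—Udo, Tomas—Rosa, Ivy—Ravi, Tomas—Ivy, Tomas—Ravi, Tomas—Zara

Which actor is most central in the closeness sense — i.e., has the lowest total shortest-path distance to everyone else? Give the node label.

Farness (sum of distances to all others) for each node — Ivy:10, Nora:10, Ravi:9, Rosa:11, Tomas:6, Udo:11, Zara:11.
The smallest farness is 6, for Tomas, so Tomas has the highest closeness.

Tomas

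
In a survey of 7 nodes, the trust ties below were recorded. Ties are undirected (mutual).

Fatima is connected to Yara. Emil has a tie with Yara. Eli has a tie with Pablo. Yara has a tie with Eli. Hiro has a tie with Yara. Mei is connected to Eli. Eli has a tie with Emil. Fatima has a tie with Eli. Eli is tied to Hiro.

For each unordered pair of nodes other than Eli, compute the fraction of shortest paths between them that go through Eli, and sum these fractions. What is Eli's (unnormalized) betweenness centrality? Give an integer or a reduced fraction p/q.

21/2

Pairs whose geodesics pass through Eli — Hiro–Emil: 1/2; Hiro–Fatima: 1/2; Hiro–Mei: 1; Hiro–Pablo: 1; Emil–Fatima: 1/2; Emil–Mei: 1; Emil–Pablo: 1; Fatima–Mei: 1; Fatima–Pablo: 1; Mei–Yara: 1; Mei–Pablo: 1; Yara–Pablo: 1.
All other pairs contribute 0.
Summing the contributions gives betweenness(Eli) = 21/2.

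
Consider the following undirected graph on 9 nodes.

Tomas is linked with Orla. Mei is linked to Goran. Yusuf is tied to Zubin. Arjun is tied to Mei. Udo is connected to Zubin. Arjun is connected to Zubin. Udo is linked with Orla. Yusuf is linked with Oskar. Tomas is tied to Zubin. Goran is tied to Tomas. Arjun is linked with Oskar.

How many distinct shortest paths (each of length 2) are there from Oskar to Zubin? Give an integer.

The shortest distance is 2. The length-2 paths are: Oskar–Arjun–Zubin; Oskar–Yusuf–Zubin.
That gives 2 distinct shortest paths.

2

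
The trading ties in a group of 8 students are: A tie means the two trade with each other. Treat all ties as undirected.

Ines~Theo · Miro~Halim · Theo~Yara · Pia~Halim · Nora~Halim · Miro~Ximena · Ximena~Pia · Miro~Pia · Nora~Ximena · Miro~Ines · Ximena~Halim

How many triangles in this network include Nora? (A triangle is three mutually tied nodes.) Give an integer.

1

Nora's neighbors: Halim and Ximena.
Neighbor pairs that are themselves tied: Nora–Halim–Ximena. Each forms one triangle with Nora, for 1 in total.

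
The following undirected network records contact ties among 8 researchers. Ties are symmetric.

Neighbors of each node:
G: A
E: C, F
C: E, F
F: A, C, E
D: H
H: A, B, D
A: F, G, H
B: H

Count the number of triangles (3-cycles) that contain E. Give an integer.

E's neighbors: C and F.
Neighbor pairs that are themselves tied: E–C–F. Each forms one triangle with E, for 1 in total.

1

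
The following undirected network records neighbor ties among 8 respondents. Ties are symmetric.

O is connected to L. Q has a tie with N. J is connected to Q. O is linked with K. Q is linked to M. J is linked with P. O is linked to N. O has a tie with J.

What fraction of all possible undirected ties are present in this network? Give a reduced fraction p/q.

There are 8 edges and 8 nodes, so the maximum possible is C(8,2) = 28.
Density = 8/28 = 2/7.

2/7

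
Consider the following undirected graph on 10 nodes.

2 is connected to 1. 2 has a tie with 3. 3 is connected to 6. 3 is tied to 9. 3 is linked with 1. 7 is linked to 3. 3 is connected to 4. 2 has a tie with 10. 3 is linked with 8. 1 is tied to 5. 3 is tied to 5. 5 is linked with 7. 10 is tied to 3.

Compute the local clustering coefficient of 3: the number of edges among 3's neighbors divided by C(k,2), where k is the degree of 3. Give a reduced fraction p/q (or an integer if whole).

1/9

3's neighbors: 1, 2, 4, 5, 6, 7, 8, 9, and 10 (k = 9).
Possible neighbor pairs: C(9,2) = 36. Edges among them: 1–2, 1–5, 2–10, 5–7 → e = 4.
Clustering(3) = 4/36 = 1/9.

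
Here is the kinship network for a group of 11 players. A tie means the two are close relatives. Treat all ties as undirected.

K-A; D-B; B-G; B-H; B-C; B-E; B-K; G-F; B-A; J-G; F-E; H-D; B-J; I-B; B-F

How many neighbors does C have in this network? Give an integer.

C is directly tied to B. That is 1 neighbor, so the degree of C is 1.

1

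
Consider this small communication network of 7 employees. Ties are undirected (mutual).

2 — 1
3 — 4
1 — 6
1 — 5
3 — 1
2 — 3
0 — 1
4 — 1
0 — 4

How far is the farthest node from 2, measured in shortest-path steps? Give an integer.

Distances from 2: 0:2, 1:1, 3:1, 4:2, 5:2, 6:2.
The largest is 2 (to 5, 4, 0, and 6), so the eccentricity of 2 is 2.

2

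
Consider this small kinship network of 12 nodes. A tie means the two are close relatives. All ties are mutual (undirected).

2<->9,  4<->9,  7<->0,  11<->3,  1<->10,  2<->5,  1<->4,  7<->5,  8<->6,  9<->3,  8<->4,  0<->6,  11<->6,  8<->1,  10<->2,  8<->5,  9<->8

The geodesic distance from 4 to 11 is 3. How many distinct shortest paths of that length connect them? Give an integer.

The shortest distance is 3. The length-3 paths are: 4–9–3–11; 4–8–6–11.
That gives 2 distinct shortest paths.

2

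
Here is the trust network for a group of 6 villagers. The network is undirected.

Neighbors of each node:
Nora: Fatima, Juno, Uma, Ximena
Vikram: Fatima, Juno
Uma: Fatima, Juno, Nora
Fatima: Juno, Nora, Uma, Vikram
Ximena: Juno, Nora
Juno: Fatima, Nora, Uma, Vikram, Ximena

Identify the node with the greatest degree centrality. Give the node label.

Degrees — Fatima:4, Juno:5, Nora:4, Uma:3, Vikram:2, Ximena:2.
The maximum is 5, attained only by Juno.

Juno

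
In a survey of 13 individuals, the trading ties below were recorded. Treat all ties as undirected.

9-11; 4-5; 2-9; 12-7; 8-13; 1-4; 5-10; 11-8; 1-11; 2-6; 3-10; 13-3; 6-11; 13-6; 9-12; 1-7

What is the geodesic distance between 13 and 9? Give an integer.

One shortest route is 13 – 8 – 11 – 9, which uses 3 edges, and at distance 2 from 13 we only reach {2, 10, 11}, which does not include 9. So d(13,9) = 3.

3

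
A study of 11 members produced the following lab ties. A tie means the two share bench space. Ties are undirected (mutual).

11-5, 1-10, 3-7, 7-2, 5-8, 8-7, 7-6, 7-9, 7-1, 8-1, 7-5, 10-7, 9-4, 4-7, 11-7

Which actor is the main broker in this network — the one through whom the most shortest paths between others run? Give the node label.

Unnormalized betweenness of each node: 1:1/2, 2:0, 3:0, 4:0, 5:1/2, 6:0, 7:77/2, 8:1/2, 9:0, 10:0, 11:0.
7 has the largest value, 77/2, making it the main broker — the node through which the most shortest paths run.

7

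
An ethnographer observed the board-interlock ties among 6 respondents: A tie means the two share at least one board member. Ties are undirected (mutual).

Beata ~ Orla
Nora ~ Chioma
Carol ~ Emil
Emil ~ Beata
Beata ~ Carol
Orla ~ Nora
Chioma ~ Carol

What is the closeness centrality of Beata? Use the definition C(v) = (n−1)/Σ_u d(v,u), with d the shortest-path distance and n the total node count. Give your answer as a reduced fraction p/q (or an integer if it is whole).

Distances from Beata: Carol:1, Chioma:2, Emil:1, Nora:2, Orla:1. Sum = 7.
n = 6, so closeness = 5/7.

5/7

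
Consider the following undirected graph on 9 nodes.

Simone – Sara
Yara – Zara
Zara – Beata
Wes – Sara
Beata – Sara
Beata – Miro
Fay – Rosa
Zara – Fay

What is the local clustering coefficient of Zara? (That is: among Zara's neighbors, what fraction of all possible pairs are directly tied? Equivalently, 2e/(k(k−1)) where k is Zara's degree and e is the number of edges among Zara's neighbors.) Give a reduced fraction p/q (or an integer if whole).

Zara's neighbors: Beata, Fay, and Yara (k = 3).
Possible neighbor pairs: C(3,2) = 3. Edges among them: none → e = 0.
Clustering(Zara) = 0/3 = 0.

0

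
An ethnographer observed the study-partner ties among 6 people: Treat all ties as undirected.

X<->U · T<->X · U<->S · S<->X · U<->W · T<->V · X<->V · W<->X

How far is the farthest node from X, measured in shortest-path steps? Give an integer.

Distances from X: S:1, T:1, U:1, V:1, W:1.
The largest is 1 (to U, S, T, V, and W), so the eccentricity of X is 1.

1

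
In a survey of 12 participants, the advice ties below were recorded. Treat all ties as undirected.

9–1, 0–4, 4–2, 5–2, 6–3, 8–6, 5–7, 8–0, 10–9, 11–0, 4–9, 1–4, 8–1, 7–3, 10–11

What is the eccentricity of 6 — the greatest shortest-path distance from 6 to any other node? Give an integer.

Distances from 6: 0:2, 1:2, 2:4, 3:1, 4:3, 5:3, 7:2, 8:1, 9:3, 10:4, 11:3.
The largest is 4 (to 10 and 2), so the eccentricity of 6 is 4.

4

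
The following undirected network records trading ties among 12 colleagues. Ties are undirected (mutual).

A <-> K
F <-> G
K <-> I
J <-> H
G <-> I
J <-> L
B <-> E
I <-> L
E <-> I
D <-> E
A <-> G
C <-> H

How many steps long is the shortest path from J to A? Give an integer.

4

One shortest route is J – L – I – K – A, which uses 4 edges, and at distance 3 from J we only reach {E, G, K}, which does not include A. So d(J,A) = 4.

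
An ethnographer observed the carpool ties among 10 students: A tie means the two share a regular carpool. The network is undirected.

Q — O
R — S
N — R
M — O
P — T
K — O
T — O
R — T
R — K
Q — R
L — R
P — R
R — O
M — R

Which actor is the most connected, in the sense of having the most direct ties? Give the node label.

Degrees — K:2, L:1, M:2, N:1, O:5, P:2, Q:2, R:9, S:1, T:3.
The maximum is 9, attained only by R.

R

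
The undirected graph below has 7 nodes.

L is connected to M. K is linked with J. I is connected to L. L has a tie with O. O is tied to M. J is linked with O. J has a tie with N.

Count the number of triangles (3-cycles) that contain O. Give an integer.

1

O's neighbors: J, L, and M.
Neighbor pairs that are themselves tied: O–L–M. Each forms one triangle with O, for 1 in total.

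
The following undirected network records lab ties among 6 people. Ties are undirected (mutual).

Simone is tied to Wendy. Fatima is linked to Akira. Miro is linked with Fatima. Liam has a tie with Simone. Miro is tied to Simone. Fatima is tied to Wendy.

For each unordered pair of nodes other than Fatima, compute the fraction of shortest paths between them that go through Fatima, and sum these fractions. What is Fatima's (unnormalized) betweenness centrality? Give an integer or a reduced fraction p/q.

Pairs whose geodesics pass through Fatima — Akira–Simone: 2/2; Akira–Miro: 1; Akira–Wendy: 1; Akira–Liam: 2/2; Miro–Wendy: 1/2.
All other pairs contribute 0.
Summing the contributions gives betweenness(Fatima) = 9/2.

9/2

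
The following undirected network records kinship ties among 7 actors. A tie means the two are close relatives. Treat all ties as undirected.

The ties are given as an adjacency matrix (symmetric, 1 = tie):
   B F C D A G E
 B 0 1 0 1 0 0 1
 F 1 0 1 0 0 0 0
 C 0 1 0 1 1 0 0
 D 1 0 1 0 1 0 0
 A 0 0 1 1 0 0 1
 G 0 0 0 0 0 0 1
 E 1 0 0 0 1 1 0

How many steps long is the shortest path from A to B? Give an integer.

2

One shortest route is A – D – B, which uses 2 edges, and A and B are not directly tied, so nothing shorter exists. So d(A,B) = 2.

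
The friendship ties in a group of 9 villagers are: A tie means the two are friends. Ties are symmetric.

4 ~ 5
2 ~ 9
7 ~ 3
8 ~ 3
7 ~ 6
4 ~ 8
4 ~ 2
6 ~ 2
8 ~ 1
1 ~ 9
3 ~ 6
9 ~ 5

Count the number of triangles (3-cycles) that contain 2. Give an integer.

0

2's neighbors are 4, 6, and 9, but none of them are tied to each other, so no triangle contains 2.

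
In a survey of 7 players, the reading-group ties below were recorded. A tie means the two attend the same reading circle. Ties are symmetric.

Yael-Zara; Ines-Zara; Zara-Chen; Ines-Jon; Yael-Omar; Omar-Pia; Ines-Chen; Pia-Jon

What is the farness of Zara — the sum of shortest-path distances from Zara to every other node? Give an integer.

Distances from Zara: Chen:1, Ines:1, Jon:2, Omar:2, Pia:3, Yael:1.
Sum = 1 + 1 + 2 + 2 + 3 + 1 = 10.

10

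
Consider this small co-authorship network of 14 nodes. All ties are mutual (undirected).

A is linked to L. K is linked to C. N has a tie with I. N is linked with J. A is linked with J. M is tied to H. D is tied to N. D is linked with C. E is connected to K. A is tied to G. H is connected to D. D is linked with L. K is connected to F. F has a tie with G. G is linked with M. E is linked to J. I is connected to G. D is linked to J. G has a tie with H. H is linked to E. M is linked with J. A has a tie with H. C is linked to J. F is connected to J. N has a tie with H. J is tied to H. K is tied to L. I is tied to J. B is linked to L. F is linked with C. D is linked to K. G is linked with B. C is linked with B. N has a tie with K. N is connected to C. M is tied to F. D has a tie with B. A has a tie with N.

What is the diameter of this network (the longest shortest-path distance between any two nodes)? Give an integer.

3

Eccentricity of each node (its greatest distance to any other): A:2, B:3, C:2, D:2, E:3, F:2, G:2, H:2, I:3, J:2, K:2, L:3, M:3, N:2.
The maximum eccentricity is 3, realized for instance by the pair B–E via B – D – H – E. So the diameter is 3.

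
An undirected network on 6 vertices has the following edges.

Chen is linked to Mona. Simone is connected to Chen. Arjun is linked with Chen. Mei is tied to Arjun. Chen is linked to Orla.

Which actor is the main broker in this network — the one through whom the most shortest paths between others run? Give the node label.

Chen

Unnormalized betweenness of each node: Arjun:4, Chen:9, Mei:0, Mona:0, Orla:0, Simone:0.
Chen has the largest value, 9, making it the main broker — the node through which the most shortest paths run.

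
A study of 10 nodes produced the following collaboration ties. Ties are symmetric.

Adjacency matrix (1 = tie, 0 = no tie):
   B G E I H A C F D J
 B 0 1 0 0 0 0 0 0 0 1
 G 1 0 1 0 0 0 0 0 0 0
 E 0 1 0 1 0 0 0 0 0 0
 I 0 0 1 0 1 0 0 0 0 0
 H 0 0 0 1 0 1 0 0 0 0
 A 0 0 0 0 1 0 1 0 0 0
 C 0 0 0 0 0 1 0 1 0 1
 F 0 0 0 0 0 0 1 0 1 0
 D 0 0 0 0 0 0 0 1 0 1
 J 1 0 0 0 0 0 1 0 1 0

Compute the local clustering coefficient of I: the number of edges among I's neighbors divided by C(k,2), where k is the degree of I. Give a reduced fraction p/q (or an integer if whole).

0

I's neighbors: E and H (k = 2).
Possible neighbor pairs: C(2,2) = 1. Edges among them: none → e = 0.
Clustering(I) = 0/1.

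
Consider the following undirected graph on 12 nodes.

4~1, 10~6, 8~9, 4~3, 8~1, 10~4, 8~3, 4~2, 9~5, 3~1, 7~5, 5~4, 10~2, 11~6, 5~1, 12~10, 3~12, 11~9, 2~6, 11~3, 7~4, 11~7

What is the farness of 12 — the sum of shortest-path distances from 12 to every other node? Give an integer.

23

Distances from 12: 1:2, 2:2, 3:1, 4:2, 5:3, 6:2, 7:3, 8:2, 9:3, 10:1, 11:2.
Sum = 2 + 2 + 1 + 2 + 3 + 2 + 3 + 2 + 3 + 1 + 2 = 23.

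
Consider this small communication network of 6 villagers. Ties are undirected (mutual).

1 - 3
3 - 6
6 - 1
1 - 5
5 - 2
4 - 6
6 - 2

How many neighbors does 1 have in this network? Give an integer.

1 is directly tied to 3, 5, and 6. That is 3 neighbors, so the degree of 1 is 3.

3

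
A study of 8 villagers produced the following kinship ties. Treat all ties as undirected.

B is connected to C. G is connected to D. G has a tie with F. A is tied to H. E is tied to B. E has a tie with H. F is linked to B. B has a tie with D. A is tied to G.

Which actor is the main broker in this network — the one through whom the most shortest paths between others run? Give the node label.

B

Unnormalized betweenness of each node: A:7/3, B:61/6, C:0, D:2, E:11/3, F:2, G:29/6, H:2.
B has the largest value, 61/6, making it the main broker — the node through which the most shortest paths run.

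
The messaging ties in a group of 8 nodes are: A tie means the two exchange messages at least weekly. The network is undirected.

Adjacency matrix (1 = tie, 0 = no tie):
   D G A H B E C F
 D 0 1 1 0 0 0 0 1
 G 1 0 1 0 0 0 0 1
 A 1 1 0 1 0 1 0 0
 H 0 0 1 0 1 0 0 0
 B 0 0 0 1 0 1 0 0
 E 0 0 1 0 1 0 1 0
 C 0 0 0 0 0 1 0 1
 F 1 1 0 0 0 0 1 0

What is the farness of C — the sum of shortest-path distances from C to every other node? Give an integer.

Distances from C: A:2, B:2, D:2, E:1, F:1, G:2, H:3.
Sum = 2 + 2 + 2 + 1 + 1 + 2 + 3 = 13.

13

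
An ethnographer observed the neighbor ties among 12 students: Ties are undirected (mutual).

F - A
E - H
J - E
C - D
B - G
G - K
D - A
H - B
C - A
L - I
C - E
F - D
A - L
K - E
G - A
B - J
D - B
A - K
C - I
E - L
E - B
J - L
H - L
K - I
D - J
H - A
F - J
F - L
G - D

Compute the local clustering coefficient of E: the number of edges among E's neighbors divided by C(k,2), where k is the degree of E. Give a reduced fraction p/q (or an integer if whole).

E's neighbors: B, C, H, J, K, and L (k = 6).
Possible neighbor pairs: C(6,2) = 15. Edges among them: B–H, B–J, H–L, J–L → e = 4.
Clustering(E) = 4/15.

4/15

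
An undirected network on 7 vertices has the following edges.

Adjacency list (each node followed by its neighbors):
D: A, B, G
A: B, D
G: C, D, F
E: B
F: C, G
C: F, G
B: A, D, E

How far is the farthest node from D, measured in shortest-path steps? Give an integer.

2

Distances from D: A:1, B:1, C:2, E:2, F:2, G:1.
The largest is 2 (to F, C, and E), so the eccentricity of D is 2.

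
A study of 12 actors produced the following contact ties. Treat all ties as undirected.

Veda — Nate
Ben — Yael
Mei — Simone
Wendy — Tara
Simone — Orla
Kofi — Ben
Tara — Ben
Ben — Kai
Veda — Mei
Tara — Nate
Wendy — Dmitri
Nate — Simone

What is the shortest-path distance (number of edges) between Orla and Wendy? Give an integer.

4

One shortest route is Orla – Simone – Nate – Tara – Wendy, which uses 4 edges, and at distance 3 from Orla we only reach {Tara, Veda}, which does not include Wendy. So d(Orla,Wendy) = 4.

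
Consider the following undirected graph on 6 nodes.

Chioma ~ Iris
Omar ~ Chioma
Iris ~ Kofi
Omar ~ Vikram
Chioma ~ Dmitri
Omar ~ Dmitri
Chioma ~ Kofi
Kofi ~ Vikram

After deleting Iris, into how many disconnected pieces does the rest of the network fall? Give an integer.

Iris's neighbors (Chioma and Kofi) remain reachable from one another through other ties, so the rest of the network stays in one piece.

1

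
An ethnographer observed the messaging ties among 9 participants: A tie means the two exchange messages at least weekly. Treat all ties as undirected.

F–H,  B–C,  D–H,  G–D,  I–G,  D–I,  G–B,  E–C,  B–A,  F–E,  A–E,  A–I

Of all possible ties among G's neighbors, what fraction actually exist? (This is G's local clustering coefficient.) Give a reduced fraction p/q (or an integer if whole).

G's neighbors: B, D, and I (k = 3).
Possible neighbor pairs: C(3,2) = 3. Edges among them: D–I → e = 1.
Clustering(G) = 1/3.

1/3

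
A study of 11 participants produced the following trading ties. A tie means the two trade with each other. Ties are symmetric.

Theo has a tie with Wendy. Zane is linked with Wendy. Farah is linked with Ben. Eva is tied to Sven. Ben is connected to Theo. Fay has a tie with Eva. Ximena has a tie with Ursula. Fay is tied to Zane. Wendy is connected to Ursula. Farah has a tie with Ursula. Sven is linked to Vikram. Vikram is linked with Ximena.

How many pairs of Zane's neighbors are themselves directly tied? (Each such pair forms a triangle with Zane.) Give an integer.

0

Zane's neighbors are Fay and Wendy, but none of them are tied to each other, so no triangle contains Zane.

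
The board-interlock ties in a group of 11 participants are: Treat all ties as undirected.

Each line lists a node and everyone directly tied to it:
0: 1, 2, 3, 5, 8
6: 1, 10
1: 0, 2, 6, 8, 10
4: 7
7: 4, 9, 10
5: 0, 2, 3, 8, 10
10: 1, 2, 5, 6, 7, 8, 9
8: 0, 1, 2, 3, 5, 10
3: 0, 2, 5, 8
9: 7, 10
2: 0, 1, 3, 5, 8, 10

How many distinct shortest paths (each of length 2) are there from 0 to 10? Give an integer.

The shortest distance is 2. The length-2 paths are: 0–8–10; 0–1–10; 0–5–10; 0–2–10.
That gives 4 distinct shortest paths.

4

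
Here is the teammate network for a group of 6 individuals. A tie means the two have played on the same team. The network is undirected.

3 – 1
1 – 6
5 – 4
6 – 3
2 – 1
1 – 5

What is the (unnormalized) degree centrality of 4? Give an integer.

4 is directly tied to 5. That is 1 neighbor, so the degree of 4 is 1.

1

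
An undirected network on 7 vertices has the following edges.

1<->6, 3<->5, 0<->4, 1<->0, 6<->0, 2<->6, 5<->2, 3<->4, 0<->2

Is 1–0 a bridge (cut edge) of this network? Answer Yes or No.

Even without that edge, 1 still reaches 0 via 1 – 6 – 0, so the network stays connected. Not a bridge.

No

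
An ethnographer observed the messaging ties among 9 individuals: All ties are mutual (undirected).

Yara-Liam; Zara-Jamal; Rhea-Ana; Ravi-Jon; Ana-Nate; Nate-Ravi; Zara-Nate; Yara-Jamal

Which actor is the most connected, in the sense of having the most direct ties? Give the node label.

Degrees — Ana:2, Jamal:2, Jon:1, Liam:1, Nate:3, Ravi:2, Rhea:1, Yara:2, Zara:2.
The maximum is 3, attained only by Nate.

Nate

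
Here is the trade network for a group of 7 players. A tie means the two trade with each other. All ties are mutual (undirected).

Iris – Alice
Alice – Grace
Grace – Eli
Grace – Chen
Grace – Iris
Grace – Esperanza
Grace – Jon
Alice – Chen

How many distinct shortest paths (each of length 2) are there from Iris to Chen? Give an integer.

2

The shortest distance is 2. The length-2 paths are: Iris–Grace–Chen; Iris–Alice–Chen.
That gives 2 distinct shortest paths.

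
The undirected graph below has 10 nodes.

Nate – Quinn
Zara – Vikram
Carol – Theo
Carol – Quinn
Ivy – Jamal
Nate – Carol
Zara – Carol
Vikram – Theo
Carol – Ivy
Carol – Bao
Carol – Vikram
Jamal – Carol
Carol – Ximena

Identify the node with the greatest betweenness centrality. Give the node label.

Unnormalized betweenness of each node: Bao:0, Carol:63/2, Ivy:0, Jamal:0, Nate:0, Quinn:0, Theo:0, Vikram:1/2, Ximena:0, Zara:0.
Carol has the largest value, 63/2, making it the main broker — the node through which the most shortest paths run.

Carol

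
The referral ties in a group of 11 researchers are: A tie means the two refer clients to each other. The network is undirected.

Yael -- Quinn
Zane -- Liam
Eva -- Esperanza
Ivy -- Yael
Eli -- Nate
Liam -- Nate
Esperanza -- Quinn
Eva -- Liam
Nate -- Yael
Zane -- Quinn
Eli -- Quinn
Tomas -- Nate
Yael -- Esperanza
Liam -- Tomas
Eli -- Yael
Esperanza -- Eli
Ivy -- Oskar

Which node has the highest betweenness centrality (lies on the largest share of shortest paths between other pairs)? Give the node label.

Unnormalized betweenness of each node: Eli:5/3, Esperanza:5, Eva:4/3, Ivy:9, Liam:17/3, Nate:28/3, Oskar:0, Quinn:5, Tomas:0, Yael:53/3, Zane:4/3.
Yael has the largest value, 53/3, making it the main broker — the node through which the most shortest paths run.

Yael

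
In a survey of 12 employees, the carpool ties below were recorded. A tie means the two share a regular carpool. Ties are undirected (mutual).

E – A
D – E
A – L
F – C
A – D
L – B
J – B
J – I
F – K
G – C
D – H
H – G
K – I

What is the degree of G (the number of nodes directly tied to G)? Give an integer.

G is directly tied to C and H. That is 2 neighbors, so the degree of G is 2.

2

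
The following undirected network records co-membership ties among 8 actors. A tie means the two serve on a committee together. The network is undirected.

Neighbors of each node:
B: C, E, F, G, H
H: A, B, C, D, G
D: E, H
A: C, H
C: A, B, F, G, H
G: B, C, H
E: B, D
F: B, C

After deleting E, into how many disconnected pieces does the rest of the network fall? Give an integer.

E's neighbors (B and D) remain reachable from one another through other ties, so the rest of the network stays in one piece.

1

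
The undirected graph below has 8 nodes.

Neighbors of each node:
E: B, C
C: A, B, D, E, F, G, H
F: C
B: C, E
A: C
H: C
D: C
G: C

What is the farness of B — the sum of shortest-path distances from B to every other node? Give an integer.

Distances from B: A:2, C:1, D:2, E:1, F:2, G:2, H:2.
Sum = 2 + 1 + 2 + 1 + 2 + 2 + 2 = 12.

12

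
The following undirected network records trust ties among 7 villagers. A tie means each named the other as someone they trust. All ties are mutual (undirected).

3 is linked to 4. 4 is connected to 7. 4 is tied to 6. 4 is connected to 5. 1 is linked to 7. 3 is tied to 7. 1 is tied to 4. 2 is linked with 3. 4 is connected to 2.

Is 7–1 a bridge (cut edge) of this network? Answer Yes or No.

Even without that edge, 7 still reaches 1 via 7 – 4 – 1, so the network stays connected. Not a bridge.

No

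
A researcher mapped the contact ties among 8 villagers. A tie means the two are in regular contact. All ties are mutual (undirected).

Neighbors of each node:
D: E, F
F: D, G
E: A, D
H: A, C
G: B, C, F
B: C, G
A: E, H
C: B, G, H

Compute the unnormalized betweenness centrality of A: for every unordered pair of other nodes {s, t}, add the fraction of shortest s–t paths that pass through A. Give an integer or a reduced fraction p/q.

Pairs whose geodesics pass through A — C–E: 1; B–E: 1/2; D–H: 1; E–H: 1.
All other pairs contribute 0.
Summing the contributions gives betweenness(A) = 7/2.

7/2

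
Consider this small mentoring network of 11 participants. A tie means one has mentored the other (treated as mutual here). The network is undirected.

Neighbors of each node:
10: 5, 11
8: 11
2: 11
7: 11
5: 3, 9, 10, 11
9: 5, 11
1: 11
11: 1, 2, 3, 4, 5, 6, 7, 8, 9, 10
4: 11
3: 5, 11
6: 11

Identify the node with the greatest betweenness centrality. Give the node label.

Unnormalized betweenness of each node: 1:0, 2:0, 3:0, 4:0, 5:3/2, 6:0, 7:0, 8:0, 9:0, 10:0, 11:81/2.
11 has the largest value, 81/2, making it the main broker — the node through which the most shortest paths run.

11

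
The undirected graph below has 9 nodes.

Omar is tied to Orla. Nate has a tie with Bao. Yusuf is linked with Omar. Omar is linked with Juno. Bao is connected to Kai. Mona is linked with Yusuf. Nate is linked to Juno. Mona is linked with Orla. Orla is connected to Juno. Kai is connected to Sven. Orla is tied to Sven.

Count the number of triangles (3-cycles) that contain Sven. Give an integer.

0

Sven's neighbors are Kai and Orla, but none of them are tied to each other, so no triangle contains Sven.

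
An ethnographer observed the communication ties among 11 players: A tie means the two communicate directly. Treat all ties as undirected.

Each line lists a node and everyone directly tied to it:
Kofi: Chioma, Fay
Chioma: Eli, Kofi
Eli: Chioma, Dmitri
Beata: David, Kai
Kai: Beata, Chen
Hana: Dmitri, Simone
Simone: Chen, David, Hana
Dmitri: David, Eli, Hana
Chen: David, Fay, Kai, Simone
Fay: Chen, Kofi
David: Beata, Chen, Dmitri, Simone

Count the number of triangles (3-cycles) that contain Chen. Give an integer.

1

Chen's neighbors: David, Fay, Kai, and Simone.
Neighbor pairs that are themselves tied: Chen–David–Simone. Each forms one triangle with Chen, for 1 in total.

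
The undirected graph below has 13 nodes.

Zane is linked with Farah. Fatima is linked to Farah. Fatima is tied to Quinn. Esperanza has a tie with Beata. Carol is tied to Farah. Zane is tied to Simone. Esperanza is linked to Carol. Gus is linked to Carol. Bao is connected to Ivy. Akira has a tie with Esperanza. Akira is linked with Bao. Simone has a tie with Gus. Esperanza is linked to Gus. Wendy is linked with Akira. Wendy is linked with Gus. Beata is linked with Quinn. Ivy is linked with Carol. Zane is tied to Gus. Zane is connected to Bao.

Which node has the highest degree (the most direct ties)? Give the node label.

Gus

Degrees — Akira:3, Bao:3, Beata:2, Carol:4, Esperanza:4, Farah:3, Fatima:2, Gus:5, Ivy:2, Quinn:2, Simone:2, Wendy:2, Zane:4.
The maximum is 5, attained only by Gus.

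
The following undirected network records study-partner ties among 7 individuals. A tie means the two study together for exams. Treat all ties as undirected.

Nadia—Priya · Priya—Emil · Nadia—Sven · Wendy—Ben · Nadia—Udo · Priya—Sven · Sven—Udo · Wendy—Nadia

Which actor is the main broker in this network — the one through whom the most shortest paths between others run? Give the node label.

Unnormalized betweenness of each node: Ben:0, Emil:0, Nadia:9, Priya:5, Sven:1, Udo:0, Wendy:5.
Nadia has the largest value, 9, making it the main broker — the node through which the most shortest paths run.

Nadia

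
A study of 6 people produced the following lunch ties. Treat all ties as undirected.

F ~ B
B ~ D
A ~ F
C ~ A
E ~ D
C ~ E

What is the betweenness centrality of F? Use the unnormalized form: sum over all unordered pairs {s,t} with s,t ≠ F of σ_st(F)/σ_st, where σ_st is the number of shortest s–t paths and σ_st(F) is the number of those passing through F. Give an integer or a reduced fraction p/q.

Pairs whose geodesics pass through F — B–A: 1; B–C: 1/2; A–D: 1/2.
All other pairs contribute 0.
Summing the contributions gives betweenness(F) = 2.

2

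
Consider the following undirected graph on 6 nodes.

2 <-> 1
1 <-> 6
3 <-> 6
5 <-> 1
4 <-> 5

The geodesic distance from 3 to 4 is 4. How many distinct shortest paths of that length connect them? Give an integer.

1

The shortest distance is 4, and the only length-4 path is 3–6–1–5–4. So there is exactly 1 shortest path.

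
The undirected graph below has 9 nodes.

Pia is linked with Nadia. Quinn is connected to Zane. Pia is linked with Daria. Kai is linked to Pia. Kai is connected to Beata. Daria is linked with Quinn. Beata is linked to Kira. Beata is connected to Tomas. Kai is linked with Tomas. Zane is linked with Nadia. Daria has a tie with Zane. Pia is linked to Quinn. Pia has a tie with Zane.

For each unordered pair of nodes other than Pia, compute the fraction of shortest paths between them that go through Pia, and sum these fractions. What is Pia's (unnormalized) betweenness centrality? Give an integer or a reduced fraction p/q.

Pairs whose geodesics pass through Pia — Daria–Nadia: 1/2; Daria–Tomas: 1; Daria–Beata: 1; Daria–Kai: 1; Daria–Kira: 1; Zane–Tomas: 1; Zane–Beata: 1; Zane–Kai: 1; Zane–Kira: 1; Nadia–Quinn: 1/2; Nadia–Tomas: 1; Nadia–Beata: 1; Nadia–Kai: 1; Nadia–Kira: 1 … (+4 more pairs).
All other pairs contribute 0.
Summing the contributions gives betweenness(Pia) = 17.

17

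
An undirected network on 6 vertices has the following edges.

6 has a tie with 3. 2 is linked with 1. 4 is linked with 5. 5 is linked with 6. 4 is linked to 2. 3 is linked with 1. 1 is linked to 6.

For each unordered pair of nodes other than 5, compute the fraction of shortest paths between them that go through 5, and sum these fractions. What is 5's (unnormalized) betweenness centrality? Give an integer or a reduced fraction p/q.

3/2

Pairs whose geodesics pass through 5 — 3–4: 1/2; 6–4: 1.
All other pairs contribute 0.
Summing the contributions gives betweenness(5) = 3/2.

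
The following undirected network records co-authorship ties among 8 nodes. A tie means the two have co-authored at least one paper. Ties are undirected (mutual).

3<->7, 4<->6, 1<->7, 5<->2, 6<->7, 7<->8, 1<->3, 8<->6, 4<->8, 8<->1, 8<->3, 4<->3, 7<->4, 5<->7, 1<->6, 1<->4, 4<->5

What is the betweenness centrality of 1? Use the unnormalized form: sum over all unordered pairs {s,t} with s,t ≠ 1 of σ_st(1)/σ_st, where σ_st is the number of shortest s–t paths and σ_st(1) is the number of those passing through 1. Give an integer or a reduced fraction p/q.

1/4

Pairs whose geodesics pass through 1 — 3–6: 1/4.
All other pairs contribute 0.
Summing the contributions gives betweenness(1) = 1/4.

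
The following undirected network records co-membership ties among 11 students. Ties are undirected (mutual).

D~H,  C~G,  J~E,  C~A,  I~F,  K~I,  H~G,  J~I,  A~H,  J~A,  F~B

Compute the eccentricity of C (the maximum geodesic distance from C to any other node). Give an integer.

5

Distances from C: A:1, B:5, D:3, E:3, F:4, G:1, H:2, I:3, J:2, K:4.
The largest is 5 (to B), so the eccentricity of C is 5.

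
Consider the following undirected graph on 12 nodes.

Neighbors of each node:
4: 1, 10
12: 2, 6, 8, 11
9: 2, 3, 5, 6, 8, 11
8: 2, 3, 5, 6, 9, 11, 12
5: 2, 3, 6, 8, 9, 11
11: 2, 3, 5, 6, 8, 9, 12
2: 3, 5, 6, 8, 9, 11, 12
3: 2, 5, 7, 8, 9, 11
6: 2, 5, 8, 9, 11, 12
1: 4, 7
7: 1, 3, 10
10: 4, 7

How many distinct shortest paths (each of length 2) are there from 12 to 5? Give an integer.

The shortest distance is 2. The length-2 paths are: 12–6–5; 12–11–5; 12–8–5; 12–2–5.
That gives 4 distinct shortest paths.

4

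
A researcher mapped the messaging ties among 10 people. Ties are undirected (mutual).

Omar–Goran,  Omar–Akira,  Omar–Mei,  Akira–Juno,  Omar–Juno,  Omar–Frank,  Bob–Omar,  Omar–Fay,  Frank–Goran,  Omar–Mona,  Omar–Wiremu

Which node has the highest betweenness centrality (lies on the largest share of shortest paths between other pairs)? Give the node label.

Omar

Unnormalized betweenness of each node: Akira:0, Bob:0, Fay:0, Frank:0, Goran:0, Juno:0, Mei:0, Mona:0, Omar:34, Wiremu:0.
Omar has the largest value, 34, making it the main broker — the node through which the most shortest paths run.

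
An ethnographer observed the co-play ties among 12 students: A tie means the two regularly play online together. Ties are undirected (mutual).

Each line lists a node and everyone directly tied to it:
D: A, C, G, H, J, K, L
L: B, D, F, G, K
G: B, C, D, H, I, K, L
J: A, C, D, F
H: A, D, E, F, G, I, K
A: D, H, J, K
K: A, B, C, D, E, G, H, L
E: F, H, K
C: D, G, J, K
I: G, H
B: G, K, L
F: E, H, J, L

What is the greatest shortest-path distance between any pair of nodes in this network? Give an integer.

3

Eccentricity of each node (its greatest distance to any other): A:2, B:3, C:2, D:2, E:2, F:2, G:2, H:2, I:3, J:3, K:2, L:2.
The maximum eccentricity is 3, realized for instance by the pair I–J via I – G – C – J. So the diameter is 3.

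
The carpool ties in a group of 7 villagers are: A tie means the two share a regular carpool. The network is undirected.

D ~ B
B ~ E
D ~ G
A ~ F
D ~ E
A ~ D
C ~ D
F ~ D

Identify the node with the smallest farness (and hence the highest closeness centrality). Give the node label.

D

Farness (sum of distances to all others) for each node — A:10, B:10, C:11, D:6, E:10, F:10, G:11.
The smallest farness is 6, for D, so D has the highest closeness.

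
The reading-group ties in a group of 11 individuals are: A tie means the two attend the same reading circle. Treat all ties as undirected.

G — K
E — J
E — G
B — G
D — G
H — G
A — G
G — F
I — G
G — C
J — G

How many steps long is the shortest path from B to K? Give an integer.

One shortest route is B – G – K, which uses 2 edges, and B and K are not directly tied, so nothing shorter exists. So d(B,K) = 2.

2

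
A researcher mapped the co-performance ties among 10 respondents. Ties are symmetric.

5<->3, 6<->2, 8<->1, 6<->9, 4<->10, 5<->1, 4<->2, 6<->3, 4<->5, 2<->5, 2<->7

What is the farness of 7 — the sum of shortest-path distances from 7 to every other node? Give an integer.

23

Distances from 7: 1:3, 2:1, 3:3, 4:2, 5:2, 6:2, 8:4, 9:3, 10:3.
Sum = 3 + 1 + 3 + 2 + 2 + 2 + 4 + 3 + 3 = 23.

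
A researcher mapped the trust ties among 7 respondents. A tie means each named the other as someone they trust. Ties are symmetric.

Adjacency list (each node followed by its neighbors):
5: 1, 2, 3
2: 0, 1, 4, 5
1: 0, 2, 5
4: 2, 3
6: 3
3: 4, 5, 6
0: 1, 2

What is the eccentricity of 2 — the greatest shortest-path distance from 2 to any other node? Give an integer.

Distances from 2: 0:1, 1:1, 3:2, 4:1, 5:1, 6:3.
The largest is 3 (to 6), so the eccentricity of 2 is 3.

3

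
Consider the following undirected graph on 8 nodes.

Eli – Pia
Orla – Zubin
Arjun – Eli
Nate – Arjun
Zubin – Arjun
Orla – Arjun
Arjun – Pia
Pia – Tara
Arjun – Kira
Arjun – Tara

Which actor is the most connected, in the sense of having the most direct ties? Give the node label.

Degrees — Arjun:7, Eli:2, Kira:1, Nate:1, Orla:2, Pia:3, Tara:2, Zubin:2.
The maximum is 7, attained only by Arjun.

Arjun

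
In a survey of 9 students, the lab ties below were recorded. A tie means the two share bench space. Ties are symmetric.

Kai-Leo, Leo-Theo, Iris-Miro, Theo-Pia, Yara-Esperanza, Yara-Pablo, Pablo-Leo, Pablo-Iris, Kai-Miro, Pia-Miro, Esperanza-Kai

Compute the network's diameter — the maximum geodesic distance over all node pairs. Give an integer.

4

Eccentricity of each node (its greatest distance to any other): Esperanza:3, Iris:3, Kai:2, Leo:2, Miro:3, Pablo:3, Pia:4, Theo:3, Yara:4.
The maximum eccentricity is 4, realized for instance by the pair Yara–Pia via Yara – Esperanza – Kai – Miro – Pia. So the diameter is 4.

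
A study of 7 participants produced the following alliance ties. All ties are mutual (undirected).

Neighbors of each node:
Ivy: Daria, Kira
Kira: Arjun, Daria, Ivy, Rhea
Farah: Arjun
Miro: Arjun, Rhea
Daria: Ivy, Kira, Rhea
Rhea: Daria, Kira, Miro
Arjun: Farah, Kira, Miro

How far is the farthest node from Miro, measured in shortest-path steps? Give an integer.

Distances from Miro: Arjun:1, Daria:2, Farah:2, Ivy:3, Kira:2, Rhea:1.
The largest is 3 (to Ivy), so the eccentricity of Miro is 3.

3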